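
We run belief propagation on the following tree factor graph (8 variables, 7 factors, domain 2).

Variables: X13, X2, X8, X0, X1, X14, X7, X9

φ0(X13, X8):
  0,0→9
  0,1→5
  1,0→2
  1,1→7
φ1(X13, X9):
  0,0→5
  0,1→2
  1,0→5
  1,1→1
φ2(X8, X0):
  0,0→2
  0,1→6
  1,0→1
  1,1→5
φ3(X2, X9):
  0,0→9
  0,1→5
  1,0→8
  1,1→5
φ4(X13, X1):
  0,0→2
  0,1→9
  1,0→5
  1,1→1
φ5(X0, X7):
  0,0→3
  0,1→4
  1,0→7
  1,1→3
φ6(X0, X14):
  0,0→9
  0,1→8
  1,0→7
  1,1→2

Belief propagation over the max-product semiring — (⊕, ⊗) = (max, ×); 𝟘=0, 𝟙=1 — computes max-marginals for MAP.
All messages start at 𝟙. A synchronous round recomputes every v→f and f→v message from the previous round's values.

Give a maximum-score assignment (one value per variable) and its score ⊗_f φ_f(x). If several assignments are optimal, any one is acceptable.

init: all messages = 𝟙 over 2 values
r1 m[φ0→X13] = [9, 7]
r1 m[φ0→X8] = [9, 7]
r1 m[φ1→X13] = [5, 5]
r1 m[φ1→X9] = [5, 2]
r1 m[φ2→X8] = [6, 5]
r1 m[φ2→X0] = [2, 6]
r1 m[φ3→X2] = [9, 8]
r1 m[φ3→X9] = [9, 5]
r1 m[φ4→X13] = [9, 5]
r1 m[φ4→X1] = [5, 9]
r1 m[φ5→X0] = [4, 7]
r1 m[φ5→X7] = [7, 4]
r1 m[φ6→X0] = [9, 7]
r1 m[φ6→X14] = [9, 8]
r1 m[X13→φ0] = [1, 1]
r1 m[X13→φ1] = [1, 1]
r1 m[X13→φ4] = [1, 1]
r1 m[X2→φ3] = [1, 1]
r1 m[X8→φ0] = [1, 1]
r1 m[X8→φ2] = [1, 1]
r1 m[X0→φ2] = [1, 1]
r1 m[X0→φ5] = [1, 1]
r1 m[X0→φ6] = [1, 1]
r1 m[X1→φ4] = [1, 1]
r1 m[X14→φ6] = [1, 1]
r1 m[X7→φ5] = [1, 1]
r1 m[X9→φ1] = [1, 1]
r1 m[X9→φ3] = [1, 1]
r2 m[φ0→X13] = [9, 7]
r2 m[φ0→X8] = [9, 7]
r2 m[φ1→X13] = [5, 5]
r2 m[φ1→X9] = [5, 2]
r2 m[φ2→X8] = [6, 5]
r2 m[φ2→X0] = [2, 6]
r2 m[φ3→X2] = [9, 8]
r2 m[φ3→X9] = [9, 5]
r2 m[φ4→X13] = [9, 5]
r2 m[φ4→X1] = [5, 9]
r2 m[φ5→X0] = [4, 7]
r2 m[φ5→X7] = [7, 4]
r2 m[φ6→X0] = [9, 7]
r2 m[φ6→X14] = [9, 8]
r2 m[X13→φ0] = [45, 25]
r2 m[X13→φ1] = [81, 35]
r2 m[X13→φ4] = [45, 35]
r2 m[X2→φ3] = [1, 1]
r2 m[X8→φ0] = [6, 5]
r2 m[X8→φ2] = [9, 7]
r2 m[X0→φ2] = [36, 49]
r2 m[X0→φ5] = [18, 42]
r2 m[X0→φ6] = [8, 42]
r2 m[X1→φ4] = [1, 1]
r2 m[X14→φ6] = [1, 1]
r2 m[X7→φ5] = [1, 1]
r2 m[X9→φ1] = [9, 5]
r2 m[X9→φ3] = [5, 2]
r3 m[φ0→X13] = [54, 35]
r3 m[φ0→X8] = [405, 225]
r3 m[φ1→X13] = [45, 45]
r3 m[φ1→X9] = [405, 162]
r3 m[φ2→X8] = [294, 245]
r3 m[φ2→X0] = [18, 54]
r3 m[φ3→X2] = [45, 40]
r3 m[φ3→X9] = [9, 5]
r3 m[φ4→X13] = [9, 5]
r3 m[φ4→X1] = [175, 405]
r3 m[φ5→X0] = [4, 7]
r3 m[φ5→X7] = [294, 126]
r3 m[φ6→X0] = [9, 7]
r3 m[φ6→X14] = [294, 84]
r3 m[X13→φ0] = [45, 25]
r3 m[X13→φ1] = [81, 35]
r3 m[X13→φ4] = [45, 35]
r3 m[X2→φ3] = [1, 1]
r3 m[X8→φ0] = [6, 5]
r3 m[X8→φ2] = [9, 7]
r3 m[X0→φ2] = [36, 49]
r3 m[X0→φ5] = [18, 42]
r3 m[X0→φ6] = [8, 42]
r3 m[X1→φ4] = [1, 1]
r3 m[X14→φ6] = [1, 1]
r3 m[X7→φ5] = [1, 1]
r3 m[X9→φ1] = [9, 5]
r3 m[X9→φ3] = [5, 2]
r4 m[φ0→X13] = [54, 35]
r4 m[φ0→X8] = [405, 225]
r4 m[φ1→X13] = [45, 45]
r4 m[φ1→X9] = [405, 162]
r4 m[φ2→X8] = [294, 245]
r4 m[φ2→X0] = [18, 54]
r4 m[φ3→X2] = [45, 40]
r4 m[φ3→X9] = [9, 5]
r4 m[φ4→X13] = [9, 5]
r4 m[φ4→X1] = [175, 405]
r4 m[φ5→X0] = [4, 7]
r4 m[φ5→X7] = [294, 126]
r4 m[φ6→X0] = [9, 7]
r4 m[φ6→X14] = [294, 84]
r4 m[X13→φ0] = [405, 225]
r4 m[X13→φ1] = [486, 175]
r4 m[X13→φ4] = [2430, 1575]
r4 m[X2→φ3] = [1, 1]
r4 m[X8→φ0] = [294, 245]
r4 m[X8→φ2] = [405, 225]
r4 m[X0→φ2] = [36, 49]
r4 m[X0→φ5] = [162, 378]
r4 m[X0→φ6] = [72, 378]
r4 m[X1→φ4] = [1, 1]
r4 m[X14→φ6] = [1, 1]
r4 m[X7→φ5] = [1, 1]
r4 m[X9→φ1] = [9, 5]
r4 m[X9→φ3] = [405, 162]
r5 m[φ0→X13] = [2646, 1715]
r5 m[φ0→X8] = [3645, 2025]
r5 m[φ1→X13] = [45, 45]
r5 m[φ1→X9] = [2430, 972]
r5 m[φ2→X8] = [294, 245]
r5 m[φ2→X0] = [810, 2430]
r5 m[φ3→X2] = [3645, 3240]
r5 m[φ3→X9] = [9, 5]
r5 m[φ4→X13] = [9, 5]
r5 m[φ4→X1] = [7875, 21870]
r5 m[φ5→X0] = [4, 7]
r5 m[φ5→X7] = [2646, 1134]
r5 m[φ6→X0] = [9, 7]
r5 m[φ6→X14] = [2646, 756]
r5 m[X13→φ0] = [405, 225]
r5 m[X13→φ1] = [486, 175]
r5 m[X13→φ4] = [2430, 1575]
r5 m[X2→φ3] = [1, 1]
r5 m[X8→φ0] = [294, 245]
r5 m[X8→φ2] = [405, 225]
r5 m[X0→φ2] = [36, 49]
r5 m[X0→φ5] = [162, 378]
r5 m[X0→φ6] = [72, 378]
r5 m[X1→φ4] = [1, 1]
r5 m[X14→φ6] = [1, 1]
r5 m[X7→φ5] = [1, 1]
r5 m[X9→φ1] = [9, 5]
r5 m[X9→φ3] = [405, 162]
r6 m[φ0→X13] = [2646, 1715]
r6 m[φ0→X8] = [3645, 2025]
r6 m[φ1→X13] = [45, 45]
r6 m[φ1→X9] = [2430, 972]
r6 m[φ2→X8] = [294, 245]
r6 m[φ2→X0] = [810, 2430]
r6 m[φ3→X2] = [3645, 3240]
r6 m[φ3→X9] = [9, 5]
r6 m[φ4→X13] = [9, 5]
r6 m[φ4→X1] = [7875, 21870]
r6 m[φ5→X0] = [4, 7]
r6 m[φ5→X7] = [2646, 1134]
r6 m[φ6→X0] = [9, 7]
r6 m[φ6→X14] = [2646, 756]
r6 m[X13→φ0] = [405, 225]
r6 m[X13→φ1] = [23814, 8575]
r6 m[X13→φ4] = [119070, 77175]
r6 m[X2→φ3] = [1, 1]
r6 m[X8→φ0] = [294, 245]
r6 m[X8→φ2] = [3645, 2025]
r6 m[X0→φ2] = [36, 49]
r6 m[X0→φ5] = [7290, 17010]
r6 m[X0→φ6] = [3240, 17010]
r6 m[X1→φ4] = [1, 1]
r6 m[X14→φ6] = [1, 1]
r6 m[X7→φ5] = [1, 1]
r6 m[X9→φ1] = [9, 5]
r6 m[X9→φ3] = [2430, 972]
r7 m[φ0→X13] = [2646, 1715]
r7 m[φ0→X8] = [3645, 2025]
r7 m[φ1→X13] = [45, 45]
r7 m[φ1→X9] = [119070, 47628]
r7 m[φ2→X8] = [294, 245]
r7 m[φ2→X0] = [7290, 21870]
r7 m[φ3→X2] = [21870, 19440]
r7 m[φ3→X9] = [9, 5]
r7 m[φ4→X13] = [9, 5]
r7 m[φ4→X1] = [385875, 1071630]
r7 m[φ5→X0] = [4, 7]
r7 m[φ5→X7] = [119070, 51030]
r7 m[φ6→X0] = [9, 7]
r7 m[φ6→X14] = [119070, 34020]
r7 m[X13→φ0] = [405, 225]
r7 m[X13→φ1] = [23814, 8575]
r7 m[X13→φ4] = [119070, 77175]
r7 m[X2→φ3] = [1, 1]
r7 m[X8→φ0] = [294, 245]
r7 m[X8→φ2] = [3645, 2025]
r7 m[X0→φ2] = [36, 49]
r7 m[X0→φ5] = [7290, 17010]
r7 m[X0→φ6] = [3240, 17010]
r7 m[X1→φ4] = [1, 1]
r7 m[X14→φ6] = [1, 1]
r7 m[X7→φ5] = [1, 1]
r7 m[X9→φ1] = [9, 5]
r7 m[X9→φ3] = [2430, 972]
r8 m[φ0→X13] = [2646, 1715]
r8 m[φ0→X8] = [3645, 2025]
r8 m[φ1→X13] = [45, 45]
r8 m[φ1→X9] = [119070, 47628]
r8 m[φ2→X8] = [294, 245]
r8 m[φ2→X0] = [7290, 21870]
r8 m[φ3→X2] = [21870, 19440]
r8 m[φ3→X9] = [9, 5]
r8 m[φ4→X13] = [9, 5]
r8 m[φ4→X1] = [385875, 1071630]
r8 m[φ5→X0] = [4, 7]
r8 m[φ5→X7] = [119070, 51030]
r8 m[φ6→X0] = [9, 7]
r8 m[φ6→X14] = [119070, 34020]
r8 m[X13→φ0] = [405, 225]
r8 m[X13→φ1] = [23814, 8575]
r8 m[X13→φ4] = [119070, 77175]
r8 m[X2→φ3] = [1, 1]
r8 m[X8→φ0] = [294, 245]
r8 m[X8→φ2] = [3645, 2025]
r8 m[X0→φ2] = [36, 49]
r8 m[X0→φ5] = [65610, 153090]
r8 m[X0→φ6] = [29160, 153090]
r8 m[X1→φ4] = [1, 1]
r8 m[X14→φ6] = [1, 1]
r8 m[X7→φ5] = [1, 1]
r8 m[X9→φ1] = [9, 5]
r8 m[X9→φ3] = [119070, 47628]
r9 m[φ0→X13] = [2646, 1715]
r9 m[φ0→X8] = [3645, 2025]
r9 m[φ1→X13] = [45, 45]
r9 m[φ1→X9] = [119070, 47628]
r9 m[φ2→X8] = [294, 245]
r9 m[φ2→X0] = [7290, 21870]
r9 m[φ3→X2] = [1071630, 952560]
r9 m[φ3→X9] = [9, 5]
r9 m[φ4→X13] = [9, 5]
r9 m[φ4→X1] = [385875, 1071630]
r9 m[φ5→X0] = [4, 7]
r9 m[φ5→X7] = [1071630, 459270]
r9 m[φ6→X0] = [9, 7]
r9 m[φ6→X14] = [1071630, 306180]
r9 m[X13→φ0] = [405, 225]
r9 m[X13→φ1] = [23814, 8575]
r9 m[X13→φ4] = [119070, 77175]
r9 m[X2→φ3] = [1, 1]
r9 m[X8→φ0] = [294, 245]
r9 m[X8→φ2] = [3645, 2025]
r9 m[X0→φ2] = [36, 49]
r9 m[X0→φ5] = [65610, 153090]
r9 m[X0→φ6] = [29160, 153090]
r9 m[X1→φ4] = [1, 1]
r9 m[X14→φ6] = [1, 1]
r9 m[X7→φ5] = [1, 1]
r9 m[X9→φ1] = [9, 5]
r9 m[X9→φ3] = [119070, 47628]
r10 m[φ0→X13] = [2646, 1715]
r10 m[φ0→X8] = [3645, 2025]
r10 m[φ1→X13] = [45, 45]
r10 m[φ1→X9] = [119070, 47628]
r10 m[φ2→X8] = [294, 245]
r10 m[φ2→X0] = [7290, 21870]
r10 m[φ3→X2] = [1071630, 952560]
r10 m[φ3→X9] = [9, 5]
r10 m[φ4→X13] = [9, 5]
r10 m[φ4→X1] = [385875, 1071630]
r10 m[φ5→X0] = [4, 7]
r10 m[φ5→X7] = [1071630, 459270]
r10 m[φ6→X0] = [9, 7]
r10 m[φ6→X14] = [1071630, 306180]
r10 m[X13→φ0] = [405, 225]
r10 m[X13→φ1] = [23814, 8575]
r10 m[X13→φ4] = [119070, 77175]
r10 m[X2→φ3] = [1, 1]
r10 m[X8→φ0] = [294, 245]
r10 m[X8→φ2] = [3645, 2025]
r10 m[X0→φ2] = [36, 49]
r10 m[X0→φ5] = [65610, 153090]
r10 m[X0→φ6] = [29160, 153090]
r10 m[X1→φ4] = [1, 1]
r10 m[X14→φ6] = [1, 1]
r10 m[X7→φ5] = [1, 1]
r10 m[X9→φ1] = [9, 5]
r10 m[X9→φ3] = [119070, 47628]
fixed point reached at round 10
traceback from X13: (X13=0, X2=0, X8=0, X0=1, X1=1, X14=0, X7=0, X9=0), score=1071630

assignment: (X13=0, X2=0, X8=0, X0=1, X1=1, X14=0, X7=0, X9=0); score = 1071630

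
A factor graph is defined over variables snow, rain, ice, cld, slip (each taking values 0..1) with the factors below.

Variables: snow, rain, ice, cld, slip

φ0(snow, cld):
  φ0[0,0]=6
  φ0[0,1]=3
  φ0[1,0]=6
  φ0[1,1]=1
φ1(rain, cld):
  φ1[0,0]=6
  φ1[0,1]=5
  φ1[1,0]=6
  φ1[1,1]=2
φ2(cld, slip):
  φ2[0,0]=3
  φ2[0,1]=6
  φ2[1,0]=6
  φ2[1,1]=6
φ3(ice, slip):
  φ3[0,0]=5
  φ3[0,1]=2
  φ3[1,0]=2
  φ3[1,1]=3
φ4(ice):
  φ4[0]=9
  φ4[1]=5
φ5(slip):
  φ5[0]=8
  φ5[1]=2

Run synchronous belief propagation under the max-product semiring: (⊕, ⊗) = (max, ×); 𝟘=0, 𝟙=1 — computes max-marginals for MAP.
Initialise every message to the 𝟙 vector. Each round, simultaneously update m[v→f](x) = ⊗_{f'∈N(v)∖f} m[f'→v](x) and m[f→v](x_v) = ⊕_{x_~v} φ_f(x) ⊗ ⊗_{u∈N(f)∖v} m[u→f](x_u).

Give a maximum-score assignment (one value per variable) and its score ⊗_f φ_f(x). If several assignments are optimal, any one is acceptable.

assignment: (snow=0, rain=0, ice=0, cld=0, slip=0); score = 38880

init: all messages = 𝟙 over 2 values
r1 m[φ0→snow] = [6, 6]
r1 m[φ0→cld] = [6, 3]
r1 m[φ1→rain] = [6, 6]
r1 m[φ1→cld] = [6, 5]
r1 m[φ2→cld] = [6, 6]
r1 m[φ2→slip] = [6, 6]
r1 m[φ3→ice] = [5, 3]
r1 m[φ3→slip] = [5, 3]
r1 m[φ4→ice] = [9, 5]
r1 m[φ5→slip] = [8, 2]
r1 m[snow→φ0] = [1, 1]
r1 m[rain→φ1] = [1, 1]
r1 m[ice→φ3] = [1, 1]
r1 m[ice→φ4] = [1, 1]
r1 m[cld→φ0] = [1, 1]
r1 m[cld→φ1] = [1, 1]
r1 m[cld→φ2] = [1, 1]
r1 m[slip→φ2] = [1, 1]
r1 m[slip→φ3] = [1, 1]
r1 m[slip→φ5] = [1, 1]
r2 m[φ0→snow] = [6, 6]
r2 m[φ0→cld] = [6, 3]
r2 m[φ1→rain] = [6, 6]
r2 m[φ1→cld] = [6, 5]
r2 m[φ2→cld] = [6, 6]
r2 m[φ2→slip] = [6, 6]
r2 m[φ3→ice] = [5, 3]
r2 m[φ3→slip] = [5, 3]
r2 m[φ4→ice] = [9, 5]
r2 m[φ5→slip] = [8, 2]
r2 m[snow→φ0] = [1, 1]
r2 m[rain→φ1] = [1, 1]
r2 m[ice→φ3] = [9, 5]
r2 m[ice→φ4] = [5, 3]
r2 m[cld→φ0] = [36, 30]
r2 m[cld→φ1] = [36, 18]
r2 m[cld→φ2] = [36, 15]
r2 m[slip→φ2] = [40, 6]
r2 m[slip→φ3] = [48, 12]
r2 m[slip→φ5] = [30, 18]
r3 m[φ0→snow] = [216, 216]
r3 m[φ0→cld] = [6, 3]
r3 m[φ1→rain] = [216, 216]
r3 m[φ1→cld] = [6, 5]
r3 m[φ2→cld] = [120, 240]
r3 m[φ2→slip] = [108, 216]
r3 m[φ3→ice] = [240, 96]
r3 m[φ3→slip] = [45, 18]
r3 m[φ4→ice] = [9, 5]
r3 m[φ5→slip] = [8, 2]
r3 m[snow→φ0] = [1, 1]
r3 m[rain→φ1] = [1, 1]
r3 m[ice→φ3] = [9, 5]
r3 m[ice→φ4] = [5, 3]
r3 m[cld→φ0] = [36, 30]
r3 m[cld→φ1] = [36, 18]
r3 m[cld→φ2] = [36, 15]
r3 m[slip→φ2] = [40, 6]
r3 m[slip→φ3] = [48, 12]
r3 m[slip→φ5] = [30, 18]
r4 m[φ0→snow] = [216, 216]
r4 m[φ0→cld] = [6, 3]
r4 m[φ1→rain] = [216, 216]
r4 m[φ1→cld] = [6, 5]
r4 m[φ2→cld] = [120, 240]
r4 m[φ2→slip] = [108, 216]
r4 m[φ3→ice] = [240, 96]
r4 m[φ3→slip] = [45, 18]
r4 m[φ4→ice] = [9, 5]
r4 m[φ5→slip] = [8, 2]
r4 m[snow→φ0] = [1, 1]
r4 m[rain→φ1] = [1, 1]
r4 m[ice→φ3] = [9, 5]
r4 m[ice→φ4] = [240, 96]
r4 m[cld→φ0] = [720, 1200]
r4 m[cld→φ1] = [720, 720]
r4 m[cld→φ2] = [36, 15]
r4 m[slip→φ2] = [360, 36]
r4 m[slip→φ3] = [864, 432]
r4 m[slip→φ5] = [4860, 3888]
r5 m[φ0→snow] = [4320, 4320]
r5 m[φ0→cld] = [6, 3]
r5 m[φ1→rain] = [4320, 4320]
r5 m[φ1→cld] = [6, 5]
r5 m[φ2→cld] = [1080, 2160]
r5 m[φ2→slip] = [108, 216]
r5 m[φ3→ice] = [4320, 1728]
r5 m[φ3→slip] = [45, 18]
r5 m[φ4→ice] = [9, 5]
r5 m[φ5→slip] = [8, 2]
r5 m[snow→φ0] = [1, 1]
r5 m[rain→φ1] = [1, 1]
r5 m[ice→φ3] = [9, 5]
r5 m[ice→φ4] = [240, 96]
r5 m[cld→φ0] = [720, 1200]
r5 m[cld→φ1] = [720, 720]
r5 m[cld→φ2] = [36, 15]
r5 m[slip→φ2] = [360, 36]
r5 m[slip→φ3] = [864, 432]
r5 m[slip→φ5] = [4860, 3888]
r6 m[φ0→snow] = [4320, 4320]
r6 m[φ0→cld] = [6, 3]
r6 m[φ1→rain] = [4320, 4320]
r6 m[φ1→cld] = [6, 5]
r6 m[φ2→cld] = [1080, 2160]
r6 m[φ2→slip] = [108, 216]
r6 m[φ3→ice] = [4320, 1728]
r6 m[φ3→slip] = [45, 18]
r6 m[φ4→ice] = [9, 5]
r6 m[φ5→slip] = [8, 2]
r6 m[snow→φ0] = [1, 1]
r6 m[rain→φ1] = [1, 1]
r6 m[ice→φ3] = [9, 5]
r6 m[ice→φ4] = [4320, 1728]
r6 m[cld→φ0] = [6480, 10800]
r6 m[cld→φ1] = [6480, 6480]
r6 m[cld→φ2] = [36, 15]
r6 m[slip→φ2] = [360, 36]
r6 m[slip→φ3] = [864, 432]
r6 m[slip→φ5] = [4860, 3888]
r7 m[φ0→snow] = [38880, 38880]
r7 m[φ0→cld] = [6, 3]
r7 m[φ1→rain] = [38880, 38880]
r7 m[φ1→cld] = [6, 5]
r7 m[φ2→cld] = [1080, 2160]
r7 m[φ2→slip] = [108, 216]
r7 m[φ3→ice] = [4320, 1728]
r7 m[φ3→slip] = [45, 18]
r7 m[φ4→ice] = [9, 5]
r7 m[φ5→slip] = [8, 2]
r7 m[snow→φ0] = [1, 1]
r7 m[rain→φ1] = [1, 1]
r7 m[ice→φ3] = [9, 5]
r7 m[ice→φ4] = [4320, 1728]
r7 m[cld→φ0] = [6480, 10800]
r7 m[cld→φ1] = [6480, 6480]
r7 m[cld→φ2] = [36, 15]
r7 m[slip→φ2] = [360, 36]
r7 m[slip→φ3] = [864, 432]
r7 m[slip→φ5] = [4860, 3888]
r8 m[φ0→snow] = [38880, 38880]
r8 m[φ0→cld] = [6, 3]
r8 m[φ1→rain] = [38880, 38880]
r8 m[φ1→cld] = [6, 5]
r8 m[φ2→cld] = [1080, 2160]
r8 m[φ2→slip] = [108, 216]
r8 m[φ3→ice] = [4320, 1728]
r8 m[φ3→slip] = [45, 18]
r8 m[φ4→ice] = [9, 5]
r8 m[φ5→slip] = [8, 2]
r8 m[snow→φ0] = [1, 1]
r8 m[rain→φ1] = [1, 1]
r8 m[ice→φ3] = [9, 5]
r8 m[ice→φ4] = [4320, 1728]
r8 m[cld→φ0] = [6480, 10800]
r8 m[cld→φ1] = [6480, 6480]
r8 m[cld→φ2] = [36, 15]
r8 m[slip→φ2] = [360, 36]
r8 m[slip→φ3] = [864, 432]
r8 m[slip→φ5] = [4860, 3888]
fixed point reached at round 8
traceback from snow: (snow=0, rain=0, ice=0, cld=0, slip=0), score=38880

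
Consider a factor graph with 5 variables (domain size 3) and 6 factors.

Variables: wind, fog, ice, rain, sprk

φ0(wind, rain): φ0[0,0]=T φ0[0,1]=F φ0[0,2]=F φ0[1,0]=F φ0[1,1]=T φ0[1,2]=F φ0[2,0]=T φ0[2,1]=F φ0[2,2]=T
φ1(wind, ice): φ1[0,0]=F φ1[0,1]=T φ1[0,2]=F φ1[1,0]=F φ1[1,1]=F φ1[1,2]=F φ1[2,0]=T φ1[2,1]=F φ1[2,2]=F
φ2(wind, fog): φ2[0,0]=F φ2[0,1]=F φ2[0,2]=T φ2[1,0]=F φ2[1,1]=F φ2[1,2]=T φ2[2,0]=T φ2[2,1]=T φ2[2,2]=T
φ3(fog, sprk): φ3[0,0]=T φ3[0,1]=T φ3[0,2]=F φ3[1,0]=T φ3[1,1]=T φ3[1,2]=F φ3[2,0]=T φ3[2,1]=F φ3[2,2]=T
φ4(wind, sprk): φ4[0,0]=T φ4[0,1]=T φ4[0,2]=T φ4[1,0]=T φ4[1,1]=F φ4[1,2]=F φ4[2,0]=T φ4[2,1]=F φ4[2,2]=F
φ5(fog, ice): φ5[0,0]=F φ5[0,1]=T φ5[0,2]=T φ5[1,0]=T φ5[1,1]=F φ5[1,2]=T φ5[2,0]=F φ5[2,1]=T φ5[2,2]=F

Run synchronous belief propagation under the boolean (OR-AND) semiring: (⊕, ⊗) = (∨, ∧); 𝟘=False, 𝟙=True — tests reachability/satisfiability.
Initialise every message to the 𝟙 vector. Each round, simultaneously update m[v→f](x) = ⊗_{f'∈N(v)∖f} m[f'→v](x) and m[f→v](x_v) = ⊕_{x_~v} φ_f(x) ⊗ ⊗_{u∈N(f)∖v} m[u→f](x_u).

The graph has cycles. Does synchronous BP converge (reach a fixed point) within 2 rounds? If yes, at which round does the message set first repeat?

NOT CONVERGED within 2 rounds

init: all messages = 𝟙 over 3 values
r1 m[φ0→wind] = [T, T, T]
r1 m[φ0→rain] = [T, T, T]
r1 m[φ1→wind] = [T, F, T]
r1 m[φ1→ice] = [T, T, F]
r1 m[φ2→wind] = [T, T, T]
r1 m[φ2→fog] = [T, T, T]
r1 m[φ3→fog] = [T, T, T]
r1 m[φ3→sprk] = [T, T, T]
r1 m[φ4→wind] = [T, T, T]
r1 m[φ4→sprk] = [T, T, T]
r1 m[φ5→fog] = [T, T, T]
r1 m[φ5→ice] = [T, T, T]
r1 m[wind→φ0] = [T, T, T]
r1 m[wind→φ1] = [T, T, T]
r1 m[wind→φ2] = [T, T, T]
r1 m[wind→φ4] = [T, T, T]
r1 m[fog→φ2] = [T, T, T]
r1 m[fog→φ3] = [T, T, T]
r1 m[fog→φ5] = [T, T, T]
r1 m[ice→φ1] = [T, T, T]
r1 m[ice→φ5] = [T, T, T]
r1 m[rain→φ0] = [T, T, T]
r1 m[sprk→φ3] = [T, T, T]
r1 m[sprk→φ4] = [T, T, T]
r2 m[φ0→wind] = [T, T, T]
r2 m[φ0→rain] = [T, T, T]
r2 m[φ1→wind] = [T, F, T]
r2 m[φ1→ice] = [T, T, F]
r2 m[φ2→wind] = [T, T, T]
r2 m[φ2→fog] = [T, T, T]
r2 m[φ3→fog] = [T, T, T]
r2 m[φ3→sprk] = [T, T, T]
r2 m[φ4→wind] = [T, T, T]
r2 m[φ4→sprk] = [T, T, T]
r2 m[φ5→fog] = [T, T, T]
r2 m[φ5→ice] = [T, T, T]
r2 m[wind→φ0] = [T, F, T]
r2 m[wind→φ1] = [T, T, T]
r2 m[wind→φ2] = [T, F, T]
r2 m[wind→φ4] = [T, F, T]
r2 m[fog→φ2] = [T, T, T]
r2 m[fog→φ3] = [T, T, T]
r2 m[fog→φ5] = [T, T, T]
r2 m[ice→φ1] = [T, T, T]
r2 m[ice→φ5] = [T, T, F]
r2 m[rain→φ0] = [T, T, T]
r2 m[sprk→φ3] = [T, T, T]
r2 m[sprk→φ4] = [T, T, T]
no fixed point within 2 rounds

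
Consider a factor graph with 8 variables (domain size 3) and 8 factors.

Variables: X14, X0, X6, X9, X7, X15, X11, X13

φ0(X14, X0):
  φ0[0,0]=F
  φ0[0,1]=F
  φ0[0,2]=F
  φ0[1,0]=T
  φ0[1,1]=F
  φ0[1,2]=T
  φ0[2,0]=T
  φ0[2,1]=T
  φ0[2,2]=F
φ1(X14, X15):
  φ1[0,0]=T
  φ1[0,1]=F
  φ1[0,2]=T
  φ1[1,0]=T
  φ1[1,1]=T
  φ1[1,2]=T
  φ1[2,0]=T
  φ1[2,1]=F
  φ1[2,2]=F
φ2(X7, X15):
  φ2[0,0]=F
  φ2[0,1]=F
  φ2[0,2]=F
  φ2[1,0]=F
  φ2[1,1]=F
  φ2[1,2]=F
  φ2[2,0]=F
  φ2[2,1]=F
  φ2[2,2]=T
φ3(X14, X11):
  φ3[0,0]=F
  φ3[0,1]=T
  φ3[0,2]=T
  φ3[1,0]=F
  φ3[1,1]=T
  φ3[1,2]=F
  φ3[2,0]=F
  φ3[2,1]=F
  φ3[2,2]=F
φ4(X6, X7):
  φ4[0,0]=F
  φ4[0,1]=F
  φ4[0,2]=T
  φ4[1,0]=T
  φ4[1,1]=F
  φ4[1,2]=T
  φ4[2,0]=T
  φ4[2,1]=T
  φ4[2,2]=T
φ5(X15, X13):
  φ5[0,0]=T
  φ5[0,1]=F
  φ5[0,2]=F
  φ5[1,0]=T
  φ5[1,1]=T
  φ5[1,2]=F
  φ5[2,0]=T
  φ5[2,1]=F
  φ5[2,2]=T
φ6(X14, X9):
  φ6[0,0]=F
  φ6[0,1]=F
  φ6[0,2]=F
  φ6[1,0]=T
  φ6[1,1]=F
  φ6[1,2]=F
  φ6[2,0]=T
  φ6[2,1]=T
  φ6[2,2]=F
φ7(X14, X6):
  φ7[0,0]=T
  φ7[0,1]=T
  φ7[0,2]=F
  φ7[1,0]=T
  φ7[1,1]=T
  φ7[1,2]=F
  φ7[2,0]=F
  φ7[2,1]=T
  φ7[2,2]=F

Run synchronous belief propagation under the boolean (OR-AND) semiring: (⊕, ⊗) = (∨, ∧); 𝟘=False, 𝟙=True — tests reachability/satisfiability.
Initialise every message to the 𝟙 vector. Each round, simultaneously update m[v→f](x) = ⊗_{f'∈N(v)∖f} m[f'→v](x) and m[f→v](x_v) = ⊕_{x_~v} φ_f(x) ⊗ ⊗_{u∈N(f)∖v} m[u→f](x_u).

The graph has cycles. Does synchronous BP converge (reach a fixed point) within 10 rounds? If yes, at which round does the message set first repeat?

CONVERGED at round 5

init: all messages = 𝟙 over 3 values
r1 m[φ0→X14] = [F, T, T]
r1 m[φ0→X0] = [T, T, T]
r1 m[φ1→X14] = [T, T, T]
r1 m[φ1→X15] = [T, T, T]
r1 m[φ2→X7] = [F, F, T]
r1 m[φ2→X15] = [F, F, T]
r1 m[φ3→X14] = [T, T, F]
r1 m[φ3→X11] = [F, T, T]
r1 m[φ4→X6] = [T, T, T]
r1 m[φ4→X7] = [T, T, T]
r1 m[φ5→X15] = [T, T, T]
r1 m[φ5→X13] = [T, T, T]
r1 m[φ6→X14] = [F, T, T]
r1 m[φ6→X9] = [T, T, F]
r1 m[φ7→X14] = [T, T, T]
r1 m[φ7→X6] = [T, T, F]
r1 m[X14→φ0] = [T, T, T]
r1 m[X14→φ1] = [T, T, T]
r1 m[X14→φ3] = [T, T, T]
r1 m[X14→φ6] = [T, T, T]
r1 m[X14→φ7] = [T, T, T]
r1 m[X0→φ0] = [T, T, T]
r1 m[X6→φ4] = [T, T, T]
r1 m[X6→φ7] = [T, T, T]
r1 m[X9→φ6] = [T, T, T]
r1 m[X7→φ2] = [T, T, T]
r1 m[X7→φ4] = [T, T, T]
r1 m[X15→φ1] = [T, T, T]
r1 m[X15→φ2] = [T, T, T]
r1 m[X15→φ5] = [T, T, T]
r1 m[X11→φ3] = [T, T, T]
r1 m[X13→φ5] = [T, T, T]
r2 m[φ0→X14] = [F, T, T]
r2 m[φ0→X0] = [T, T, T]
r2 m[φ1→X14] = [T, T, T]
r2 m[φ1→X15] = [T, T, T]
r2 m[φ2→X7] = [F, F, T]
r2 m[φ2→X15] = [F, F, T]
r2 m[φ3→X14] = [T, T, F]
r2 m[φ3→X11] = [F, T, T]
r2 m[φ4→X6] = [T, T, T]
r2 m[φ4→X7] = [T, T, T]
r2 m[φ5→X15] = [T, T, T]
r2 m[φ5→X13] = [T, T, T]
r2 m[φ6→X14] = [F, T, T]
r2 m[φ6→X9] = [T, T, F]
r2 m[φ7→X14] = [T, T, T]
r2 m[φ7→X6] = [T, T, F]
r2 m[X14→φ0] = [F, T, F]
r2 m[X14→φ1] = [F, T, F]
r2 m[X14→φ3] = [F, T, T]
r2 m[X14→φ6] = [F, T, F]
r2 m[X14→φ7] = [F, T, F]
r2 m[X0→φ0] = [T, T, T]
r2 m[X6→φ4] = [T, T, F]
r2 m[X6→φ7] = [T, T, T]
r2 m[X9→φ6] = [T, T, T]
r2 m[X7→φ2] = [T, T, T]
r2 m[X7→φ4] = [F, F, T]
r2 m[X15→φ1] = [F, F, T]
r2 m[X15→φ2] = [T, T, T]
r2 m[X15→φ5] = [F, F, T]
r2 m[X11→φ3] = [T, T, T]
r2 m[X13→φ5] = [T, T, T]
r3 m[φ0→X14] = [F, T, T]
r3 m[φ0→X0] = [T, F, T]
r3 m[φ1→X14] = [T, T, F]
r3 m[φ1→X15] = [T, T, T]
r3 m[φ2→X7] = [F, F, T]
r3 m[φ2→X15] = [F, F, T]
r3 m[φ3→X14] = [T, T, F]
r3 m[φ3→X11] = [F, T, F]
r3 m[φ4→X6] = [T, T, T]
r3 m[φ4→X7] = [T, F, T]
r3 m[φ5→X15] = [T, T, T]
r3 m[φ5→X13] = [T, F, T]
r3 m[φ6→X14] = [F, T, T]
r3 m[φ6→X9] = [T, F, F]
r3 m[φ7→X14] = [T, T, T]
r3 m[φ7→X6] = [T, T, F]
r3 m[X14→φ0] = [F, T, F]
r3 m[X14→φ1] = [F, T, F]
r3 m[X14→φ3] = [F, T, T]
r3 m[X14→φ6] = [F, T, F]
r3 m[X14→φ7] = [F, T, F]
r3 m[X0→φ0] = [T, T, T]
r3 m[X6→φ4] = [T, T, F]
r3 m[X6→φ7] = [T, T, T]
r3 m[X9→φ6] = [T, T, T]
r3 m[X7→φ2] = [T, T, T]
r3 m[X7→φ4] = [F, F, T]
r3 m[X15→φ1] = [F, F, T]
r3 m[X15→φ2] = [T, T, T]
r3 m[X15→φ5] = [F, F, T]
r3 m[X11→φ3] = [T, T, T]
r3 m[X13→φ5] = [T, T, T]
r4 m[φ0→X14] = [F, T, T]
r4 m[φ0→X0] = [T, F, T]
r4 m[φ1→X14] = [T, T, F]
r4 m[φ1→X15] = [T, T, T]
r4 m[φ2→X7] = [F, F, T]
r4 m[φ2→X15] = [F, F, T]
r4 m[φ3→X14] = [T, T, F]
r4 m[φ3→X11] = [F, T, F]
r4 m[φ4→X6] = [T, T, T]
r4 m[φ4→X7] = [T, F, T]
r4 m[φ5→X15] = [T, T, T]
r4 m[φ5→X13] = [T, F, T]
r4 m[φ6→X14] = [F, T, T]
r4 m[φ6→X9] = [T, F, F]
r4 m[φ7→X14] = [T, T, T]
r4 m[φ7→X6] = [T, T, F]
r4 m[X14→φ0] = [F, T, F]
r4 m[X14→φ1] = [F, T, F]
r4 m[X14→φ3] = [F, T, F]
r4 m[X14→φ6] = [F, T, F]
r4 m[X14→φ7] = [F, T, F]
r4 m[X0→φ0] = [T, T, T]
r4 m[X6→φ4] = [T, T, F]
r4 m[X6→φ7] = [T, T, T]
r4 m[X9→φ6] = [T, T, T]
r4 m[X7→φ2] = [T, F, T]
r4 m[X7→φ4] = [F, F, T]
r4 m[X15→φ1] = [F, F, T]
r4 m[X15→φ2] = [T, T, T]
r4 m[X15→φ5] = [F, F, T]
r4 m[X11→φ3] = [T, T, T]
r4 m[X13→φ5] = [T, T, T]
r5 m[φ0→X14] = [F, T, T]
r5 m[φ0→X0] = [T, F, T]
r5 m[φ1→X14] = [T, T, F]
r5 m[φ1→X15] = [T, T, T]
r5 m[φ2→X7] = [F, F, T]
r5 m[φ2→X15] = [F, F, T]
r5 m[φ3→X14] = [T, T, F]
r5 m[φ3→X11] = [F, T, F]
r5 m[φ4→X6] = [T, T, T]
r5 m[φ4→X7] = [T, F, T]
r5 m[φ5→X15] = [T, T, T]
r5 m[φ5→X13] = [T, F, T]
r5 m[φ6→X14] = [F, T, T]
r5 m[φ6→X9] = [T, F, F]
r5 m[φ7→X14] = [T, T, T]
r5 m[φ7→X6] = [T, T, F]
r5 m[X14→φ0] = [F, T, F]
r5 m[X14→φ1] = [F, T, F]
r5 m[X14→φ3] = [F, T, F]
r5 m[X14→φ6] = [F, T, F]
r5 m[X14→φ7] = [F, T, F]
r5 m[X0→φ0] = [T, T, T]
r5 m[X6→φ4] = [T, T, F]
r5 m[X6→φ7] = [T, T, T]
r5 m[X9→φ6] = [T, T, T]
r5 m[X7→φ2] = [T, F, T]
r5 m[X7→φ4] = [F, F, T]
r5 m[X15→φ1] = [F, F, T]
r5 m[X15→φ2] = [T, T, T]
r5 m[X15→φ5] = [F, F, T]
r5 m[X11→φ3] = [T, T, T]
r5 m[X13→φ5] = [T, T, T]
fixed point reached at round 5
messages reach a fixed point at round 5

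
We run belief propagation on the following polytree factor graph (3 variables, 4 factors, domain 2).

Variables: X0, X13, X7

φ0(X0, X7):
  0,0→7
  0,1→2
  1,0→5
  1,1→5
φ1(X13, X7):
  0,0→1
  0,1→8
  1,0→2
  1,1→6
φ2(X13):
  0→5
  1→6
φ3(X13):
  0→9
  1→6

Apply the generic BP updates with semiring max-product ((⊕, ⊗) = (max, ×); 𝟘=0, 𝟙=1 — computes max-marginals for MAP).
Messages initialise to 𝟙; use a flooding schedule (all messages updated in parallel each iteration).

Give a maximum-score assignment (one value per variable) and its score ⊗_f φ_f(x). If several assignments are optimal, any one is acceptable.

assignment: (X0=1, X13=0, X7=1); score = 1800

init: all messages = 𝟙 over 2 values
r1 m[φ0→X0] = [7, 5]
r1 m[φ0→X7] = [7, 5]
r1 m[φ1→X13] = [8, 6]
r1 m[φ1→X7] = [2, 8]
r1 m[φ2→X13] = [5, 6]
r1 m[φ3→X13] = [9, 6]
r1 m[X0→φ0] = [1, 1]
r1 m[X13→φ1] = [1, 1]
r1 m[X13→φ2] = [1, 1]
r1 m[X13→φ3] = [1, 1]
r1 m[X7→φ0] = [1, 1]
r1 m[X7→φ1] = [1, 1]
r2 m[φ0→X0] = [7, 5]
r2 m[φ0→X7] = [7, 5]
r2 m[φ1→X13] = [8, 6]
r2 m[φ1→X7] = [2, 8]
r2 m[φ2→X13] = [5, 6]
r2 m[φ3→X13] = [9, 6]
r2 m[X0→φ0] = [1, 1]
r2 m[X13→φ1] = [45, 36]
r2 m[X13→φ2] = [72, 36]
r2 m[X13→φ3] = [40, 36]
r2 m[X7→φ0] = [2, 8]
r2 m[X7→φ1] = [7, 5]
r3 m[φ0→X0] = [16, 40]
r3 m[φ0→X7] = [7, 5]
r3 m[φ1→X13] = [40, 30]
r3 m[φ1→X7] = [72, 360]
r3 m[φ2→X13] = [5, 6]
r3 m[φ3→X13] = [9, 6]
r3 m[X0→φ0] = [1, 1]
r3 m[X13→φ1] = [45, 36]
r3 m[X13→φ2] = [72, 36]
r3 m[X13→φ3] = [40, 36]
r3 m[X7→φ0] = [2, 8]
r3 m[X7→φ1] = [7, 5]
r4 m[φ0→X0] = [16, 40]
r4 m[φ0→X7] = [7, 5]
r4 m[φ1→X13] = [40, 30]
r4 m[φ1→X7] = [72, 360]
r4 m[φ2→X13] = [5, 6]
r4 m[φ3→X13] = [9, 6]
r4 m[X0→φ0] = [1, 1]
r4 m[X13→φ1] = [45, 36]
r4 m[X13→φ2] = [360, 180]
r4 m[X13→φ3] = [200, 180]
r4 m[X7→φ0] = [72, 360]
r4 m[X7→φ1] = [7, 5]
r5 m[φ0→X0] = [720, 1800]
r5 m[φ0→X7] = [7, 5]
r5 m[φ1→X13] = [40, 30]
r5 m[φ1→X7] = [72, 360]
r5 m[φ2→X13] = [5, 6]
r5 m[φ3→X13] = [9, 6]
r5 m[X0→φ0] = [1, 1]
r5 m[X13→φ1] = [45, 36]
r5 m[X13→φ2] = [360, 180]
r5 m[X13→φ3] = [200, 180]
r5 m[X7→φ0] = [72, 360]
r5 m[X7→φ1] = [7, 5]
r6 m[φ0→X0] = [720, 1800]
r6 m[φ0→X7] = [7, 5]
r6 m[φ1→X13] = [40, 30]
r6 m[φ1→X7] = [72, 360]
r6 m[φ2→X13] = [5, 6]
r6 m[φ3→X13] = [9, 6]
r6 m[X0→φ0] = [1, 1]
r6 m[X13→φ1] = [45, 36]
r6 m[X13→φ2] = [360, 180]
r6 m[X13→φ3] = [200, 180]
r6 m[X7→φ0] = [72, 360]
r6 m[X7→φ1] = [7, 5]
fixed point reached at round 6
traceback from X0: (X0=1, X13=0, X7=1), score=1800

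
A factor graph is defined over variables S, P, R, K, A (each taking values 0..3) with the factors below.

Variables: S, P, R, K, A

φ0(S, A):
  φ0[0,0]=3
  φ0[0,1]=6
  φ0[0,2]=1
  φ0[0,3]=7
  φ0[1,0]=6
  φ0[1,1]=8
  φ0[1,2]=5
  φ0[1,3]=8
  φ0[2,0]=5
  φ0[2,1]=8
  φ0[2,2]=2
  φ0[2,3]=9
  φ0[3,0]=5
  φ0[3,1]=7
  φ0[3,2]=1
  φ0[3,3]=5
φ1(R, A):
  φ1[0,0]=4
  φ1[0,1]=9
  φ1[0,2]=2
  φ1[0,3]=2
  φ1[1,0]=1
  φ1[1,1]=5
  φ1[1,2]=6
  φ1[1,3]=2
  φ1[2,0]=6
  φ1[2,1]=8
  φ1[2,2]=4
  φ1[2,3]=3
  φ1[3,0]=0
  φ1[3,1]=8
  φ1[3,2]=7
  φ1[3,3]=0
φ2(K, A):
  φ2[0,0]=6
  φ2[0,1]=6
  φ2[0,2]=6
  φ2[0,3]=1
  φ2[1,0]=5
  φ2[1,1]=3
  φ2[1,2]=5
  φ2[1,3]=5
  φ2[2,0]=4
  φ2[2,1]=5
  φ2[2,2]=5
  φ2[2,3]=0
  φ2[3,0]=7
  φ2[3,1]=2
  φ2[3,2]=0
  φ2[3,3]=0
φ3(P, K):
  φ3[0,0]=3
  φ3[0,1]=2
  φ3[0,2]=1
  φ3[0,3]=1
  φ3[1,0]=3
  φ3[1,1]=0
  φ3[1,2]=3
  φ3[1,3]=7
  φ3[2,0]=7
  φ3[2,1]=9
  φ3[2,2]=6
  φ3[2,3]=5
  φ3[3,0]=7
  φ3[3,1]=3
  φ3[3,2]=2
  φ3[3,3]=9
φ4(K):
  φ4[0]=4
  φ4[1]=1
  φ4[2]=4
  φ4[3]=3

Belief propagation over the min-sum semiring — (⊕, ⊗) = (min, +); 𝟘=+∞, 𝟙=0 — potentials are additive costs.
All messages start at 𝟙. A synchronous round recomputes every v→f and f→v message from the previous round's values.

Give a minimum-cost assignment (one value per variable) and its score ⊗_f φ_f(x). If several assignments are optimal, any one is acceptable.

init: all messages = 𝟙 over 4 values
r1 m[φ0→S] = [1, 5, 2, 1]
r1 m[φ0→A] = [3, 6, 1, 5]
r1 m[φ1→R] = [2, 1, 3, 0]
r1 m[φ1→A] = [0, 5, 2, 0]
r1 m[φ2→K] = [1, 3, 0, 0]
r1 m[φ2→A] = [4, 2, 0, 0]
r1 m[φ3→P] = [1, 0, 5, 2]
r1 m[φ3→K] = [3, 0, 1, 1]
r1 m[φ4→K] = [4, 1, 4, 3]
r1 m[S→φ0] = [0, 0, 0, 0]
r1 m[P→φ3] = [0, 0, 0, 0]
r1 m[R→φ1] = [0, 0, 0, 0]
r1 m[K→φ2] = [0, 0, 0, 0]
r1 m[K→φ3] = [0, 0, 0, 0]
r1 m[K→φ4] = [0, 0, 0, 0]
r1 m[A→φ0] = [0, 0, 0, 0]
r1 m[A→φ1] = [0, 0, 0, 0]
r1 m[A→φ2] = [0, 0, 0, 0]
r2 m[φ0→S] = [1, 5, 2, 1]
r2 m[φ0→A] = [3, 6, 1, 5]
r2 m[φ1→R] = [2, 1, 3, 0]
r2 m[φ1→A] = [0, 5, 2, 0]
r2 m[φ2→K] = [1, 3, 0, 0]
r2 m[φ2→A] = [4, 2, 0, 0]
r2 m[φ3→P] = [1, 0, 5, 2]
r2 m[φ3→K] = [3, 0, 1, 1]
r2 m[φ4→K] = [4, 1, 4, 3]
r2 m[S→φ0] = [0, 0, 0, 0]
r2 m[P→φ3] = [0, 0, 0, 0]
r2 m[R→φ1] = [0, 0, 0, 0]
r2 m[K→φ2] = [7, 1, 5, 4]
r2 m[K→φ3] = [5, 4, 4, 3]
r2 m[K→φ4] = [4, 3, 1, 1]
r2 m[A→φ0] = [4, 7, 2, 0]
r2 m[A→φ1] = [7, 8, 1, 5]
r2 m[A→φ2] = [3, 11, 3, 5]
r3 m[φ0→S] = [3, 7, 4, 3]
r3 m[φ0→A] = [3, 6, 1, 5]
r3 m[φ1→R] = [3, 7, 5, 5]
r3 m[φ1→A] = [0, 5, 2, 0]
r3 m[φ2→K] = [6, 8, 5, 3]
r3 m[φ2→A] = [6, 4, 4, 4]
r3 m[φ3→P] = [4, 4, 8, 6]
r3 m[φ3→K] = [3, 0, 1, 1]
r3 m[φ4→K] = [4, 1, 4, 3]
r3 m[S→φ0] = [0, 0, 0, 0]
r3 m[P→φ3] = [0, 0, 0, 0]
r3 m[R→φ1] = [0, 0, 0, 0]
r3 m[K→φ2] = [7, 1, 5, 4]
r3 m[K→φ3] = [5, 4, 4, 3]
r3 m[K→φ4] = [4, 3, 1, 1]
r3 m[A→φ0] = [4, 7, 2, 0]
r3 m[A→φ1] = [7, 8, 1, 5]
r3 m[A→φ2] = [3, 11, 3, 5]
r4 m[φ0→S] = [3, 7, 4, 3]
r4 m[φ0→A] = [3, 6, 1, 5]
r4 m[φ1→R] = [3, 7, 5, 5]
r4 m[φ1→A] = [0, 5, 2, 0]
r4 m[φ2→K] = [6, 8, 5, 3]
r4 m[φ2→A] = [6, 4, 4, 4]
r4 m[φ3→P] = [4, 4, 8, 6]
r4 m[φ3→K] = [3, 0, 1, 1]
r4 m[φ4→K] = [4, 1, 4, 3]
r4 m[S→φ0] = [0, 0, 0, 0]
r4 m[P→φ3] = [0, 0, 0, 0]
r4 m[R→φ1] = [0, 0, 0, 0]
r4 m[K→φ2] = [7, 1, 5, 4]
r4 m[K→φ3] = [10, 9, 9, 6]
r4 m[K→φ4] = [9, 8, 6, 4]
r4 m[A→φ0] = [6, 9, 6, 4]
r4 m[A→φ1] = [9, 10, 5, 9]
r4 m[A→φ2] = [3, 11, 3, 5]
r5 m[φ0→S] = [7, 11, 8, 7]
r5 m[φ0→A] = [3, 6, 1, 5]
r5 m[φ1→R] = [7, 10, 9, 9]
r5 m[φ1→A] = [0, 5, 2, 0]
r5 m[φ2→K] = [6, 8, 5, 3]
r5 m[φ2→A] = [6, 4, 4, 4]
r5 m[φ3→P] = [7, 9, 11, 11]
r5 m[φ3→K] = [3, 0, 1, 1]
r5 m[φ4→K] = [4, 1, 4, 3]
r5 m[S→φ0] = [0, 0, 0, 0]
r5 m[P→φ3] = [0, 0, 0, 0]
r5 m[R→φ1] = [0, 0, 0, 0]
r5 m[K→φ2] = [7, 1, 5, 4]
r5 m[K→φ3] = [10, 9, 9, 6]
r5 m[K→φ4] = [9, 8, 6, 4]
r5 m[A→φ0] = [6, 9, 6, 4]
r5 m[A→φ1] = [9, 10, 5, 9]
r5 m[A→φ2] = [3, 11, 3, 5]
r6 m[φ0→S] = [7, 11, 8, 7]
r6 m[φ0→A] = [3, 6, 1, 5]
r6 m[φ1→R] = [7, 10, 9, 9]
r6 m[φ1→A] = [0, 5, 2, 0]
r6 m[φ2→K] = [6, 8, 5, 3]
r6 m[φ2→A] = [6, 4, 4, 4]
r6 m[φ3→P] = [7, 9, 11, 11]
r6 m[φ3→K] = [3, 0, 1, 1]
r6 m[φ4→K] = [4, 1, 4, 3]
r6 m[S→φ0] = [0, 0, 0, 0]
r6 m[P→φ3] = [0, 0, 0, 0]
r6 m[R→φ1] = [0, 0, 0, 0]
r6 m[K→φ2] = [7, 1, 5, 4]
r6 m[K→φ3] = [10, 9, 9, 6]
r6 m[K→φ4] = [9, 8, 6, 4]
r6 m[A→φ0] = [6, 9, 6, 4]
r6 m[A→φ1] = [9, 10, 5, 9]
r6 m[A→φ2] = [3, 11, 3, 5]
fixed point reached at round 6
traceback from S: (S=0, P=0, R=0, K=3, A=2), score=7

assignment: (S=0, P=0, R=0, K=3, A=2); score = 7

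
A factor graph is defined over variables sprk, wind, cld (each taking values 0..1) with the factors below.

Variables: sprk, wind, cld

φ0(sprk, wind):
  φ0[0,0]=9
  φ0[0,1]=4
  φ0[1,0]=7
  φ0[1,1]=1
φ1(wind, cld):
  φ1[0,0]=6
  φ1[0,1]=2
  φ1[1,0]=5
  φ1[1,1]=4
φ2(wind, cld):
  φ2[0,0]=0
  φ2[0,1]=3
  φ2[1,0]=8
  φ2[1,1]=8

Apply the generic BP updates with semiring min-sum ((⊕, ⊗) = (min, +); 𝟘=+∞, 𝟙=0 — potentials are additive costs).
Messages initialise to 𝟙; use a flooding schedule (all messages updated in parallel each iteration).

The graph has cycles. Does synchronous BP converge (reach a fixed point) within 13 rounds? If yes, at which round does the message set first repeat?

NOT CONVERGED within 13 rounds

init: all messages = 𝟙 over 2 values
r1 m[φ0→sprk] = [4, 1]
r1 m[φ0→wind] = [7, 1]
r1 m[φ1→wind] = [2, 4]
r1 m[φ1→cld] = [5, 2]
r1 m[φ2→wind] = [0, 8]
r1 m[φ2→cld] = [0, 3]
r1 m[sprk→φ0] = [0, 0]
r1 m[wind→φ0] = [0, 0]
r1 m[wind→φ1] = [0, 0]
r1 m[wind→φ2] = [0, 0]
r1 m[cld→φ1] = [0, 0]
r1 m[cld→φ2] = [0, 0]
r2 m[φ0→sprk] = [4, 1]
r2 m[φ0→wind] = [7, 1]
r2 m[φ1→wind] = [2, 4]
r2 m[φ1→cld] = [5, 2]
r2 m[φ2→wind] = [0, 8]
r2 m[φ2→cld] = [0, 3]
r2 m[sprk→φ0] = [0, 0]
r2 m[wind→φ0] = [2, 12]
r2 m[wind→φ1] = [7, 9]
r2 m[wind→φ2] = [9, 5]
r2 m[cld→φ1] = [0, 3]
r2 m[cld→φ2] = [5, 2]
r3 m[φ0→sprk] = [11, 9]
r3 m[φ0→wind] = [7, 1]
r3 m[φ1→wind] = [5, 5]
r3 m[φ1→cld] = [13, 9]
r3 m[φ2→wind] = [5, 10]
r3 m[φ2→cld] = [9, 12]
r3 m[sprk→φ0] = [0, 0]
r3 m[wind→φ0] = [2, 12]
r3 m[wind→φ1] = [7, 9]
r3 m[wind→φ2] = [9, 5]
r3 m[cld→φ1] = [0, 3]
r3 m[cld→φ2] = [5, 2]
r4 m[φ0→sprk] = [11, 9]
r4 m[φ0→wind] = [7, 1]
r4 m[φ1→wind] = [5, 5]
r4 m[φ1→cld] = [13, 9]
r4 m[φ2→wind] = [5, 10]
r4 m[φ2→cld] = [9, 12]
r4 m[sprk→φ0] = [0, 0]
r4 m[wind→φ0] = [10, 15]
r4 m[wind→φ1] = [12, 11]
r4 m[wind→φ2] = [12, 6]
r4 m[cld→φ1] = [9, 12]
r4 m[cld→φ2] = [13, 9]
r5 m[φ0→sprk] = [19, 16]
r5 m[φ0→wind] = [7, 1]
r5 m[φ1→wind] = [14, 14]
r5 m[φ1→cld] = [16, 14]
r5 m[φ2→wind] = [12, 17]
r5 m[φ2→cld] = [12, 14]
r5 m[sprk→φ0] = [0, 0]
r5 m[wind→φ0] = [10, 15]
r5 m[wind→φ1] = [12, 11]
r5 m[wind→φ2] = [12, 6]
r5 m[cld→φ1] = [9, 12]
r5 m[cld→φ2] = [13, 9]
r6 m[φ0→sprk] = [19, 16]
r6 m[φ0→wind] = [7, 1]
r6 m[φ1→wind] = [14, 14]
r6 m[φ1→cld] = [16, 14]
r6 m[φ2→wind] = [12, 17]
r6 m[φ2→cld] = [12, 14]
r6 m[sprk→φ0] = [0, 0]
r6 m[wind→φ0] = [26, 31]
r6 m[wind→φ1] = [19, 18]
r6 m[wind→φ2] = [21, 15]
r6 m[cld→φ1] = [12, 14]
r6 m[cld→φ2] = [16, 14]
r7 m[φ0→sprk] = [35, 32]
r7 m[φ0→wind] = [7, 1]
r7 m[φ1→wind] = [16, 17]
r7 m[φ1→cld] = [23, 21]
r7 m[φ2→wind] = [16, 22]
r7 m[φ2→cld] = [21, 23]
r7 m[sprk→φ0] = [0, 0]
r7 m[wind→φ0] = [26, 31]
r7 m[wind→φ1] = [19, 18]
r7 m[wind→φ2] = [21, 15]
r7 m[cld→φ1] = [12, 14]
r7 m[cld→φ2] = [16, 14]
r8 m[φ0→sprk] = [35, 32]
r8 m[φ0→wind] = [7, 1]
r8 m[φ1→wind] = [16, 17]
r8 m[φ1→cld] = [23, 21]
r8 m[φ2→wind] = [16, 22]
r8 m[φ2→cld] = [21, 23]
r8 m[sprk→φ0] = [0, 0]
r8 m[wind→φ0] = [32, 39]
r8 m[wind→φ1] = [23, 23]
r8 m[wind→φ2] = [23, 18]
r8 m[cld→φ1] = [21, 23]
r8 m[cld→φ2] = [23, 21]
r9 m[φ0→sprk] = [41, 39]
r9 m[φ0→wind] = [7, 1]
r9 m[φ1→wind] = [25, 26]
r9 m[φ1→cld] = [28, 25]
r9 m[φ2→wind] = [23, 29]
r9 m[φ2→cld] = [23, 26]
r9 m[sprk→φ0] = [0, 0]
r9 m[wind→φ0] = [32, 39]
r9 m[wind→φ1] = [23, 23]
r9 m[wind→φ2] = [23, 18]
r9 m[cld→φ1] = [21, 23]
r9 m[cld→φ2] = [23, 21]
r10 m[φ0→sprk] = [41, 39]
r10 m[φ0→wind] = [7, 1]
r10 m[φ1→wind] = [25, 26]
r10 m[φ1→cld] = [28, 25]
r10 m[φ2→wind] = [23, 29]
r10 m[φ2→cld] = [23, 26]
r10 m[sprk→φ0] = [0, 0]
r10 m[wind→φ0] = [48, 55]
r10 m[wind→φ1] = [30, 30]
r10 m[wind→φ2] = [32, 27]
r10 m[cld→φ1] = [23, 26]
r10 m[cld→φ2] = [28, 25]
r11 m[φ0→sprk] = [57, 55]
r11 m[φ0→wind] = [7, 1]
r11 m[φ1→wind] = [28, 28]
r11 m[φ1→cld] = [35, 32]
r11 m[φ2→wind] = [28, 33]
r11 m[φ2→cld] = [32, 35]
r11 m[sprk→φ0] = [0, 0]
r11 m[wind→φ0] = [48, 55]
r11 m[wind→φ1] = [30, 30]
r11 m[wind→φ2] = [32, 27]
r11 m[cld→φ1] = [23, 26]
r11 m[cld→φ2] = [28, 25]
r12 m[φ0→sprk] = [57, 55]
r12 m[φ0→wind] = [7, 1]
r12 m[φ1→wind] = [28, 28]
r12 m[φ1→cld] = [35, 32]
r12 m[φ2→wind] = [28, 33]
r12 m[φ2→cld] = [32, 35]
r12 m[sprk→φ0] = [0, 0]
r12 m[wind→φ0] = [56, 61]
r12 m[wind→φ1] = [35, 34]
r12 m[wind→φ2] = [35, 29]
r12 m[cld→φ1] = [32, 35]
r12 m[cld→φ2] = [35, 32]
r13 m[φ0→sprk] = [65, 62]
r13 m[φ0→wind] = [7, 1]
r13 m[φ1→wind] = [37, 37]
r13 m[φ1→cld] = [39, 37]
r13 m[φ2→wind] = [35, 40]
r13 m[φ2→cld] = [35, 37]
r13 m[sprk→φ0] = [0, 0]
r13 m[wind→φ0] = [56, 61]
r13 m[wind→φ1] = [35, 34]
r13 m[wind→φ2] = [35, 29]
r13 m[cld→φ1] = [32, 35]
r13 m[cld→φ2] = [35, 32]
no fixed point within 13 rounds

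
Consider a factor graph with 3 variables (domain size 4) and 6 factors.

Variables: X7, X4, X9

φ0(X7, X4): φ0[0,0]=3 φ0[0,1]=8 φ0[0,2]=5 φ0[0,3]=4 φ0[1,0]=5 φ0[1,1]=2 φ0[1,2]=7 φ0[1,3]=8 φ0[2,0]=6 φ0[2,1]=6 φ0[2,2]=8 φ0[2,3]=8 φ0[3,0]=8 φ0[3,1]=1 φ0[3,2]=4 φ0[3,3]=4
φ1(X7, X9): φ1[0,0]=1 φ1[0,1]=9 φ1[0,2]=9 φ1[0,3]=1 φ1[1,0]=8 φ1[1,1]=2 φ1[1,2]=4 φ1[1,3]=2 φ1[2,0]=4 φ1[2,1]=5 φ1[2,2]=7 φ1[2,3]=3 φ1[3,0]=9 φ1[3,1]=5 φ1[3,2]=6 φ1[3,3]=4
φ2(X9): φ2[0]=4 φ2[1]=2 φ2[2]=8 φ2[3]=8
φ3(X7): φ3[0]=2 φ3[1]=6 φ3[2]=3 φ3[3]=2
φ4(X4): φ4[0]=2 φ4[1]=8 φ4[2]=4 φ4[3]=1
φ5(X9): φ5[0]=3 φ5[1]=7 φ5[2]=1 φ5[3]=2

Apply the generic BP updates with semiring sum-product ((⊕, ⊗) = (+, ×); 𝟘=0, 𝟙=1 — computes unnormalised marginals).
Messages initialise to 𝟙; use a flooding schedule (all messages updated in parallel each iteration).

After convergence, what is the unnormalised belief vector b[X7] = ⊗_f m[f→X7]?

b[X7] = [42488, 69936, 66600, 25520]

init: all messages = 𝟙 over 4 values
r1 m[φ0→X7] = [20, 22, 28, 17]
r1 m[φ0→X4] = [22, 17, 24, 24]
r1 m[φ1→X7] = [20, 16, 19, 24]
r1 m[φ1→X9] = [22, 21, 26, 10]
r1 m[φ2→X9] = [4, 2, 8, 8]
r1 m[φ3→X7] = [2, 6, 3, 2]
r1 m[φ4→X4] = [2, 8, 4, 1]
r1 m[φ5→X9] = [3, 7, 1, 2]
r1 m[X7→φ0] = [1, 1, 1, 1]
r1 m[X7→φ1] = [1, 1, 1, 1]
r1 m[X7→φ3] = [1, 1, 1, 1]
r1 m[X4→φ0] = [1, 1, 1, 1]
r1 m[X4→φ4] = [1, 1, 1, 1]
r1 m[X9→φ1] = [1, 1, 1, 1]
r1 m[X9→φ2] = [1, 1, 1, 1]
r1 m[X9→φ5] = [1, 1, 1, 1]
r2 m[φ0→X7] = [20, 22, 28, 17]
r2 m[φ0→X4] = [22, 17, 24, 24]
r2 m[φ1→X7] = [20, 16, 19, 24]
r2 m[φ1→X9] = [22, 21, 26, 10]
r2 m[φ2→X9] = [4, 2, 8, 8]
r2 m[φ3→X7] = [2, 6, 3, 2]
r2 m[φ4→X4] = [2, 8, 4, 1]
r2 m[φ5→X9] = [3, 7, 1, 2]
r2 m[X7→φ0] = [40, 96, 57, 48]
r2 m[X7→φ1] = [40, 132, 84, 34]
r2 m[X7→φ3] = [400, 352, 532, 408]
r2 m[X4→φ0] = [2, 8, 4, 1]
r2 m[X4→φ4] = [22, 17, 24, 24]
r2 m[X9→φ1] = [12, 14, 8, 16]
r2 m[X9→φ2] = [66, 147, 26, 20]
r2 m[X9→φ5] = [88, 42, 208, 80]
r3 m[φ0→X7] = [94, 62, 100, 44]
r3 m[φ0→X4] = [1326, 902, 1520, 1576]
r3 m[φ1→X7] = [226, 188, 222, 290]
r3 m[φ1→X9] = [1738, 1214, 1680, 692]
r3 m[φ2→X9] = [4, 2, 8, 8]
r3 m[φ3→X7] = [2, 6, 3, 2]
r3 m[φ4→X4] = [2, 8, 4, 1]
r3 m[φ5→X9] = [3, 7, 1, 2]
r3 m[X7→φ0] = [40, 96, 57, 48]
r3 m[X7→φ1] = [40, 132, 84, 34]
r3 m[X7→φ3] = [400, 352, 532, 408]
r3 m[X4→φ0] = [2, 8, 4, 1]
r3 m[X4→φ4] = [22, 17, 24, 24]
r3 m[X9→φ1] = [12, 14, 8, 16]
r3 m[X9→φ2] = [66, 147, 26, 20]
r3 m[X9→φ5] = [88, 42, 208, 80]
r4 m[φ0→X7] = [94, 62, 100, 44]
r4 m[φ0→X4] = [1326, 902, 1520, 1576]
r4 m[φ1→X7] = [226, 188, 222, 290]
r4 m[φ1→X9] = [1738, 1214, 1680, 692]
r4 m[φ2→X9] = [4, 2, 8, 8]
r4 m[φ3→X7] = [2, 6, 3, 2]
r4 m[φ4→X4] = [2, 8, 4, 1]
r4 m[φ5→X9] = [3, 7, 1, 2]
r4 m[X7→φ0] = [452, 1128, 666, 580]
r4 m[X7→φ1] = [188, 372, 300, 88]
r4 m[X7→φ3] = [21244, 11656, 22200, 12760]
r4 m[X4→φ0] = [2, 8, 4, 1]
r4 m[X4→φ4] = [1326, 902, 1520, 1576]
r4 m[X9→φ1] = [12, 14, 8, 16]
r4 m[X9→φ2] = [5214, 8498, 1680, 1384]
r4 m[X9→φ5] = [6952, 2428, 13440, 5536]
r5 m[φ0→X7] = [94, 62, 100, 44]
r5 m[φ0→X4] = [15632, 10448, 17804, 18480]
r5 m[φ1→X7] = [226, 188, 222, 290]
r5 m[φ1→X9] = [5156, 4376, 5808, 2184]
r5 m[φ2→X9] = [4, 2, 8, 8]
r5 m[φ3→X7] = [2, 6, 3, 2]
r5 m[φ4→X4] = [2, 8, 4, 1]
r5 m[φ5→X9] = [3, 7, 1, 2]
r5 m[X7→φ0] = [452, 1128, 666, 580]
r5 m[X7→φ1] = [188, 372, 300, 88]
r5 m[X7→φ3] = [21244, 11656, 22200, 12760]
r5 m[X4→φ0] = [2, 8, 4, 1]
r5 m[X4→φ4] = [1326, 902, 1520, 1576]
r5 m[X9→φ1] = [12, 14, 8, 16]
r5 m[X9→φ2] = [5214, 8498, 1680, 1384]
r5 m[X9→φ5] = [6952, 2428, 13440, 5536]
r6 m[φ0→X7] = [94, 62, 100, 44]
r6 m[φ0→X4] = [15632, 10448, 17804, 18480]
r6 m[φ1→X7] = [226, 188, 222, 290]
r6 m[φ1→X9] = [5156, 4376, 5808, 2184]
r6 m[φ2→X9] = [4, 2, 8, 8]
r6 m[φ3→X7] = [2, 6, 3, 2]
r6 m[φ4→X4] = [2, 8, 4, 1]
r6 m[φ5→X9] = [3, 7, 1, 2]
r6 m[X7→φ0] = [452, 1128, 666, 580]
r6 m[X7→φ1] = [188, 372, 300, 88]
r6 m[X7→φ3] = [21244, 11656, 22200, 12760]
r6 m[X4→φ0] = [2, 8, 4, 1]
r6 m[X4→φ4] = [15632, 10448, 17804, 18480]
r6 m[X9→φ1] = [12, 14, 8, 16]
r6 m[X9→φ2] = [15468, 30632, 5808, 4368]
r6 m[X9→φ5] = [20624, 8752, 46464, 17472]
r7 m[φ0→X7] = [94, 62, 100, 44]
r7 m[φ0→X4] = [15632, 10448, 17804, 18480]
r7 m[φ1→X7] = [226, 188, 222, 290]
r7 m[φ1→X9] = [5156, 4376, 5808, 2184]
r7 m[φ2→X9] = [4, 2, 8, 8]
r7 m[φ3→X7] = [2, 6, 3, 2]
r7 m[φ4→X4] = [2, 8, 4, 1]
r7 m[φ5→X9] = [3, 7, 1, 2]
r7 m[X7→φ0] = [452, 1128, 666, 580]
r7 m[X7→φ1] = [188, 372, 300, 88]
r7 m[X7→φ3] = [21244, 11656, 22200, 12760]
r7 m[X4→φ0] = [2, 8, 4, 1]
r7 m[X4→φ4] = [15632, 10448, 17804, 18480]
r7 m[X9→φ1] = [12, 14, 8, 16]
r7 m[X9→φ2] = [15468, 30632, 5808, 4368]
r7 m[X9→φ5] = [20624, 8752, 46464, 17472]
fixed point reached at round 7
b[X7] = ⊗ incoming = [42488, 69936, 66600, 25520]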